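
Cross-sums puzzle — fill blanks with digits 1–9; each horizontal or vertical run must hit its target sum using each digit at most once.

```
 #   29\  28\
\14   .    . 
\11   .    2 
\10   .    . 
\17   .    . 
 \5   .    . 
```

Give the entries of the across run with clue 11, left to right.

17 in 2 cells must be {8,9}.
R2C1 = 11 − 2 = 9 completes the 11 across.

9 2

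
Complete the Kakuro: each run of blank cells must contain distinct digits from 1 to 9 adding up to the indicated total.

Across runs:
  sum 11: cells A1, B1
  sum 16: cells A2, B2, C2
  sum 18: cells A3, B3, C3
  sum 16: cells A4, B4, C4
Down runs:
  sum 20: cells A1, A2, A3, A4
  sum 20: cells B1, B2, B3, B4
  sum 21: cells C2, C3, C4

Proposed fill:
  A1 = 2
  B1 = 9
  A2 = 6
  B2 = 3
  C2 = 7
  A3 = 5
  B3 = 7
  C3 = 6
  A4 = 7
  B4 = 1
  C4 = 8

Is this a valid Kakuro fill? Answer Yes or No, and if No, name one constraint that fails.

Yes

Across: 2+9=11; 6+3+7=16; 5+7+6=18; 7+1+8=16. Down: 2+6+5+7=20; 9+3+7+1=20; 7+6+8=21. No digit repeats within any run.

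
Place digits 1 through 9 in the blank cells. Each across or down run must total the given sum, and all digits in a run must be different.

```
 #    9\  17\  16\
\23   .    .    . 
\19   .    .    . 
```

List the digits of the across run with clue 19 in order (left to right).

23 in 3 cells must be {6,8,9}; 17 in 2 cells must be {8,9}; 16 in 2 cells must be {7,9}.
The 23 across and the 16 down share only 9, so R1C3 = 9.
R2C3 = 16 − 9 = 7 completes the 16 down.
Given what's placed, R1C2 must be 8 to fit the 23 across and 17 down.
R2C2 = 17 − 8 = 9 completes the 17 down.
R1C1 = 23 − 17 = 6 completes the 23 across.
R2C1 = 19 − 16 = 3 completes the 19 across.

3 9 7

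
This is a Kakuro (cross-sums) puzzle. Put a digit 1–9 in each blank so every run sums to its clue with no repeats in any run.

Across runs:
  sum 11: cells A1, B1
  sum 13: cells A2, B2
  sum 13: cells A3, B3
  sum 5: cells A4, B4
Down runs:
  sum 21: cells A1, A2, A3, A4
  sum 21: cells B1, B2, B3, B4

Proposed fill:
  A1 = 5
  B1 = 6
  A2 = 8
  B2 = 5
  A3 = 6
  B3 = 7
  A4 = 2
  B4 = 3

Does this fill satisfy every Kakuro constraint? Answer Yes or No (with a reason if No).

Yes

Across: 5+6=11; 8+5=13; 6+7=13; 2+3=5. Down: 5+8+6+2=21; 6+5+7+3=21. No digit repeats within any run.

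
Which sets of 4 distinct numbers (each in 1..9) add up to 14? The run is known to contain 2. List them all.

{1,2,3,8}; {1,2,4,7}; {1,2,5,6}; {2,3,4,5}

4 distinct digits from 1–9 sum between 10 and 30.
Keeping only sets containing 2.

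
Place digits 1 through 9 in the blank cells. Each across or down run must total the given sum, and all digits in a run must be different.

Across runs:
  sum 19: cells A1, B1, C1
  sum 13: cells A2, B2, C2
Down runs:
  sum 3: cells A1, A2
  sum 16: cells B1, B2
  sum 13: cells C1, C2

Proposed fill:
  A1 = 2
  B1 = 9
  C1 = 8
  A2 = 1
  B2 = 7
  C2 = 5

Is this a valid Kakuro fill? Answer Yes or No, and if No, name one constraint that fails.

Yes

Across: 2+9+8=19; 1+7+5=13. Down: 2+1=3; 9+7=16; 8+5=13. No digit repeats within any run.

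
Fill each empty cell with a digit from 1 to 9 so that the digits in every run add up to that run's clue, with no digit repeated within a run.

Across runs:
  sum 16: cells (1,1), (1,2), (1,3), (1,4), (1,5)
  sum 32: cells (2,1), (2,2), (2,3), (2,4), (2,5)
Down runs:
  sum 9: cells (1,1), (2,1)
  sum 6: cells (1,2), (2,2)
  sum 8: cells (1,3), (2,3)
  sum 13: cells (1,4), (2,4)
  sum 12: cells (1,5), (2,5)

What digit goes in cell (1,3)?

16 in 5 cells must be {1,2,3,4,6}.
Nothing is forced directly, so branch on (1,4), whose candidates are 4 or 6. If (1,4) = 4: that forces (1,5) = 3, (2,4) = 9, after which (2,5) would have to be in {2,3,4,5,6,7,8} for the 32 across but in {9} for the 12 down — contradiction. So (1,4) = 6.
(2,4) = 13 − 6 = 7 completes the 13 down.
Nothing is forced directly, so branch on (2,2), whose candidates are 2 or 5. If (2,2) = 5: that forces (1,2) = 1, (2,3) = 3, after which (1,3) would have to be in {2,3,4} for the 16 across but in {5} for the 8 down — contradiction. So (2,2) = 2.
(1,2) = 6 − 2 = 4 completes the 6 down.
(1,5) = 3: the only remaining digit allowed by both the 16 across and the 12 down.
Given what's placed, (2,3) must be 6 to fit the 32 across and 8 down.
(2,5) = 12 − 3 = 9 completes the 12 down.
(1,3) = 8 − 6 = 2 completes the 8 down.

2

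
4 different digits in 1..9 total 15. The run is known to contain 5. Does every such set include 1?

Every partition of 15 into 4 distinct digits under that restriction includes 1: {1,2,5,7}, {1,3,5,6}.

Yes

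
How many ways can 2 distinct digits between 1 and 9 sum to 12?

3

2 distinct digits from 1–9 sum between 3 and 17.
Enumerating: {3,9}, {4,8}, {5,7}.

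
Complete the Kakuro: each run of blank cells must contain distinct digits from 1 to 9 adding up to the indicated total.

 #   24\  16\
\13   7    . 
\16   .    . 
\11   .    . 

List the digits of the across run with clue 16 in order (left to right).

9, 7

16 in 2 cells must be {7,9}; 24 in 3 cells must be {7,8,9}.
R1C2 = 13 − 7 = 6 completes the 13 across.
Given what's placed, R2C1 must be 9 to fit the 16 across and 24 down.
R2C2 = 16 − 9 = 7 completes the 16 across.
R3C1 = 24 − 16 = 8 completes the 24 down.
R3C2 = 11 − 8 = 3 completes the 11 across.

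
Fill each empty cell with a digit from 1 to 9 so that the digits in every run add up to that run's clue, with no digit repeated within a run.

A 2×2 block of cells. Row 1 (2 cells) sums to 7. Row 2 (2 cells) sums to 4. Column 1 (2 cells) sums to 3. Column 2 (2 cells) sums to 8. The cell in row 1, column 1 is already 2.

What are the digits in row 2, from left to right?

1 3

4 in 2 cells must be {1,3}; 3 in 2 cells must be {1,2}.
(1,2) = 7 − 2 = 5 completes the 7 across.
(2,1) = 3 − 2 = 1 completes the 3 down.
(2,2) = 4 − 1 = 3 completes the 4 across.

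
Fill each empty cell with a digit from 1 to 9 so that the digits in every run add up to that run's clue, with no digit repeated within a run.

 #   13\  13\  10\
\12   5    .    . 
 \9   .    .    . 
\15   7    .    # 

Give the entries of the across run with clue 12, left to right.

5 3 4

R2C1 = 13 − 12 = 1 completes the 13 down.
R3C2 = 15 − 7 = 8 completes the 15 across.
Nothing is forced directly, so branch on R2C2, whose candidates are 2 or 3. If R2C2 = 3: then R1C2 would have to be in {1,3,4,6} for the 12 across but in {2} for the 13 down — contradiction. So R2C2 = 2.
R1C2 = 13 − 10 = 3 completes the 13 down.
R1C3 = 12 − 8 = 4 completes the 12 across.
R2C3 = 9 − 3 = 6 completes the 9 across.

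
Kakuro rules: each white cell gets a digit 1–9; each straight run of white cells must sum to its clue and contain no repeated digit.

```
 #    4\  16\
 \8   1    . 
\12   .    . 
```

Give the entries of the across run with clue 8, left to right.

1 7

4 in 2 cells must be {1,3}; 16 in 2 cells must be {7,9}.
R1C2 = 8 − 1 = 7 completes the 8 across.
R2C1 = 4 − 1 = 3 completes the 4 down.
R2C2 = 12 − 3 = 9 completes the 12 across.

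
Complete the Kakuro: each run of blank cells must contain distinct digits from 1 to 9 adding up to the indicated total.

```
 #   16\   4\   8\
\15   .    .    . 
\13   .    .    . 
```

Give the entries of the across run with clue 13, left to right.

9, 1, 3

16 in 2 cells must be {7,9}; 4 in 2 cells must be {1,3}.
Nothing is forced directly, so branch on R1C1, whose candidates are 7 or 9. If R1C1 = 9: that forces R1C2 = 1, R1C3 = 5, R2C1 = 7, after which R2C2 would have to be in {1,2,4,5} for the 13 across but in {3} for the 4 down — contradiction. So R1C1 = 7.
Given what's placed, R1C2 must be 3 to fit the 15 across and 4 down.
R1C3 = 15 − 10 = 5 completes the 15 across.
R2C1 = 16 − 7 = 9 completes the 16 down.
R2C2 = 4 − 3 = 1 completes the 4 down.
R2C3 = 13 − 10 = 3 completes the 13 across.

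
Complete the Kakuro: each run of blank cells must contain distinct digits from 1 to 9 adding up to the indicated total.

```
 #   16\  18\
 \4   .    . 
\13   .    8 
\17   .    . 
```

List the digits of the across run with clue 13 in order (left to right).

5, 8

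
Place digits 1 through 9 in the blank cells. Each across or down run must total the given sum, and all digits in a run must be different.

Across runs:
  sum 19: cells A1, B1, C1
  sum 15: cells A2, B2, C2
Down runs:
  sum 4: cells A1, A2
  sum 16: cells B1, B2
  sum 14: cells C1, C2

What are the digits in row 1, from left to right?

3 7 9

4 in 2 cells must be {1,3}; 16 in 2 cells must be {7,9}.
The 19 across and the 4 down share only 3, so A1 = 3.
Given what's placed, C1 must be 9 to fit the 19 across and 14 down.
A2 = 4 − 3 = 1 completes the 4 down.
B2 = 9: the only remaining digit allowed by both the 15 across and the 16 down.
C2 = 15 − 10 = 5 completes the 15 across.
B1 = 19 − 12 = 7 completes the 19 across.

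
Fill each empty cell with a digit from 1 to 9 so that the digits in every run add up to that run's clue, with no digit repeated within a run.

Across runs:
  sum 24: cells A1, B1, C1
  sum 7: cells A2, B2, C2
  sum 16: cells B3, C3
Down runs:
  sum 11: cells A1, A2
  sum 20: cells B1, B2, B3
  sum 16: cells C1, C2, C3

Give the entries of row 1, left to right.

24 in 3 cells must be {7,8,9}; 7 in 3 cells must be {1,2,4}; 16 in 2 cells must be {7,9}.
Only 4 fits B2 under both its across sum 7 and down sum 20.
Given what's placed, A2 must be 2 to fit the 7 across and 11 down.
C2 = 7 − 6 = 1 completes the 7 across.
A1 = 11 − 2 = 9 completes the 11 down.
B1 = 7: the only remaining digit allowed by both the 24 across and the 20 down.
C1 = 24 − 16 = 8 completes the 24 across.

9 7 8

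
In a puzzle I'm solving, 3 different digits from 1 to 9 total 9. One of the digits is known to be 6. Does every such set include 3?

No

The only way to make 9 from 3 distinct digits under that restriction is {1,2,6}, which does not contain 3.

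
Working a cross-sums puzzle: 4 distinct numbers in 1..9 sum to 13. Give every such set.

{1,2,3,7}; {1,2,4,6}; {1,3,4,5}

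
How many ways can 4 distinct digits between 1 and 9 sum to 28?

2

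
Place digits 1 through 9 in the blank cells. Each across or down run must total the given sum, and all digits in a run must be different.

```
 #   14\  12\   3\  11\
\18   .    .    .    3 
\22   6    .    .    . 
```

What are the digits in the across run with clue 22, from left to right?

6 7 1 8

3 in 2 cells must be {1,2}.
R1C1 = 14 − 6 = 8 completes the 14 down.
R1C2 = 5: the only remaining digit allowed by both the 18 across and the 12 down.
R1C3 = 18 − 16 = 2 completes the 18 across.
R2C2 = 12 − 5 = 7 completes the 12 down.
R2C3 = 3 − 2 = 1 completes the 3 down.
R2C4 = 22 − 14 = 8 completes the 22 across.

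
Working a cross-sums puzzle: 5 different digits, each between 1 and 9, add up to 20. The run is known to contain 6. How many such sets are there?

3

5 distinct digits from 1–9 sum between 15 and 35.
Keeping only sets containing 6.
Enumerating: {1,2,3,6,8}, {1,2,4,6,7}, {2,3,4,5,6}.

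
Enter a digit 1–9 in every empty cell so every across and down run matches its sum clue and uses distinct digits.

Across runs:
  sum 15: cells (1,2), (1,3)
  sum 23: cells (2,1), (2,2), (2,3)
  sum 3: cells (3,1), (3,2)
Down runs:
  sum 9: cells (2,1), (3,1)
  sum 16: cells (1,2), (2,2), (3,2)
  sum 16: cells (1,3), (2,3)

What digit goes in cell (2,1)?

8

23 in 3 cells must be {6,8,9}; 3 in 2 cells must be {1,2}; 16 in 2 cells must be {7,9}.
The 23 across and the 16 down share only 9, so (2,3) = 9.
(1,3) = 16 − 9 = 7 completes the 16 down.
(1,2) = 15 − 7 = 8 completes the 15 across.
(2,2) = 6: the only remaining digit allowed by both the 23 across and the 16 down.
(3,2) = 16 − 14 = 2 completes the 16 down.
(2,1) = 23 − 15 = 8 completes the 23 across.
(3,1) = 3 − 2 = 1 completes the 3 across.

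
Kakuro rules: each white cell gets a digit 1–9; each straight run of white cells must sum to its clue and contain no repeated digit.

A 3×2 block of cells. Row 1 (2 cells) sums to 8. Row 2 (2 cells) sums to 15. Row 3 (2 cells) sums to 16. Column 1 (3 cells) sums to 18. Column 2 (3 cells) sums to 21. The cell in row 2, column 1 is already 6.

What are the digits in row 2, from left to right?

16 in 2 cells must be {7,9}.
(2,2) = 15 − 6 = 9 completes the 15 across.
Given what's placed, (3,2) must be 7 to fit the 16 across and 21 down.
(1,2) = 21 − 16 = 5 completes the 21 down.
(3,1) = 16 − 7 = 9 completes the 16 across.
(1,1) = 8 − 5 = 3 completes the 8 across.

6 9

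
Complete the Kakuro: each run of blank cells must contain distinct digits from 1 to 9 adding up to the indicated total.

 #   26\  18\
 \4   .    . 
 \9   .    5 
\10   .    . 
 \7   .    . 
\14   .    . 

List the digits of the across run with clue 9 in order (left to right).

4 5

4 in 2 cells must be {1,3}.
R2C1 = 9 − 5 = 4 completes the 9 across.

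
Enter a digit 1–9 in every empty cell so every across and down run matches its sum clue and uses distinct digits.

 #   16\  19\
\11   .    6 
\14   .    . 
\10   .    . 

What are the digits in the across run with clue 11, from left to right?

5 6

R1C1 = 11 − 6 = 5 completes the 11 across.
Nothing is forced directly, so branch on R2C1, whose candidates are 8 or 9. If R2C1 = 8: then R2C2 would have to be in {6} for the 14 across but in {4,5,8,9} for the 19 down — contradiction. So R2C1 = 9.
R2C2 = 14 − 9 = 5 completes the 14 across.
R3C1 = 16 − 14 = 2 completes the 16 down.
R3C2 = 10 − 2 = 8 completes the 10 across.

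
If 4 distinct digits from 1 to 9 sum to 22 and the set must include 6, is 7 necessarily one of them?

Counterexample: {2,5,6,9} sums to 22 under that restriction without using 7.

No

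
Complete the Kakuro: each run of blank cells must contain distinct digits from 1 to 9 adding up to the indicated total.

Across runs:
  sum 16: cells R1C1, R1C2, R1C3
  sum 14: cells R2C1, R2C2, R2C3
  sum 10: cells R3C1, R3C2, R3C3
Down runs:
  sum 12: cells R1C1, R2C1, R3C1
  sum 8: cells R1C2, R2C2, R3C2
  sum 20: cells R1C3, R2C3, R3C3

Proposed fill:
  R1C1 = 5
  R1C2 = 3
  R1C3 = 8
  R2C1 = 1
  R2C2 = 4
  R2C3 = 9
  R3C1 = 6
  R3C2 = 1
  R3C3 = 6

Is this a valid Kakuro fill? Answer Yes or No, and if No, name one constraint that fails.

No — the across run R3C1–R3C3 sums to 13, not 10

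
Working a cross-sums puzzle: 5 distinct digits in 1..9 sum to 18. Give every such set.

5 distinct digits from 1–9 sum between 15 and 35.

{1,2,3,4,8}; {1,2,3,5,7}; {1,2,4,5,6}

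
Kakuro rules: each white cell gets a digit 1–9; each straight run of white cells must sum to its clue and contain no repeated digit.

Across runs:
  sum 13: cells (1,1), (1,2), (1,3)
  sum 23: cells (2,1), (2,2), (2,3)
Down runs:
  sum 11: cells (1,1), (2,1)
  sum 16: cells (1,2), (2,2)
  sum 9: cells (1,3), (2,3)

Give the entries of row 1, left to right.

5 7 1

23 in 3 cells must be {6,8,9}; 16 in 2 cells must be {7,9}.
The 23 across and the 16 down share only 9, so (2,2) = 9.
(1,2) = 16 − 9 = 7 completes the 16 down.
Nothing is forced directly, so branch on (2,1), whose candidates are 6 or 8. If (2,1) = 8: then (1,1) would have to be in {1,2,4,5} for the 13 across but in {3} for the 11 down — contradiction. So (2,1) = 6.
(1,1) = 11 − 6 = 5 completes the 11 down.
(1,3) = 13 − 12 = 1 completes the 13 across.
(2,3) = 23 − 15 = 8 completes the 23 across.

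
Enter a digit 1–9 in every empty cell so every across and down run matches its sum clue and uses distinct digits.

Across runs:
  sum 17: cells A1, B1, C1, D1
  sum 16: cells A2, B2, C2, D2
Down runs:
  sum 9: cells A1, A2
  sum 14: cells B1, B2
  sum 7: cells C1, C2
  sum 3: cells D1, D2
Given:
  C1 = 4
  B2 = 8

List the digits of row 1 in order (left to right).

5 6 4 2

3 in 2 cells must be {1,2}.
B1 = 14 − 8 = 6 completes the 14 down.
Given what's placed, D1 must be 2 to fit the 17 across and 3 down.
C2 = 7 − 4 = 3 completes the 7 down.
D2 = 3 − 2 = 1 completes the 3 down.
A1 = 17 − 12 = 5 completes the 17 across.
A2 = 16 − 12 = 4 completes the 16 across.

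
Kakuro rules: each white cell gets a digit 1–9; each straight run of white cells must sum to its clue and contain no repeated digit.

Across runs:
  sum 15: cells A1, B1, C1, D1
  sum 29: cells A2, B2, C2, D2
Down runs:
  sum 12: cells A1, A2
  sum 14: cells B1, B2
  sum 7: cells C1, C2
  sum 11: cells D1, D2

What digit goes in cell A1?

3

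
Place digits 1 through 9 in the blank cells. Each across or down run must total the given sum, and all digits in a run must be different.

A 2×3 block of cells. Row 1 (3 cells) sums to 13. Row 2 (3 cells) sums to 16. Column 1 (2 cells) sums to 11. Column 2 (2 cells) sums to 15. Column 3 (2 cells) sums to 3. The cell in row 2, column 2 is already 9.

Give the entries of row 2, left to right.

6 9 1

3 in 2 cells must be {1,2}.
(1,2) = 15 − 9 = 6 completes the 15 down.
(1,3) = 2: the only remaining digit allowed by both the 13 across and the 3 down.
(2,3) = 3 − 2 = 1 completes the 3 down.
(1,1) = 13 − 8 = 5 completes the 13 across.
(2,1) = 16 − 10 = 6 completes the 16 across.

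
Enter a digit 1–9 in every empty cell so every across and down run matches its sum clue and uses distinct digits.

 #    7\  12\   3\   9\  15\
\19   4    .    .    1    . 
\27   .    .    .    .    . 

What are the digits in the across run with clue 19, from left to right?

4, 3, 2, 1, 9

3 in 2 cells must be {1,2}.
Given what's placed, R1C3 must be 2 to fit the 19 across and 3 down.
R2C1 = 7 − 4 = 3 completes the 7 down.
R2C3 = 3 − 2 = 1 completes the 3 down.
R2C4 = 9 − 1 = 8 completes the 9 down.
Given what's placed, R2C2 must be 9 to fit the 27 across and 12 down.
R2C5 = 27 − 21 = 6 completes the 27 across.
R1C2 = 12 − 9 = 3 completes the 12 down.
R1C5 = 19 − 10 = 9 completes the 19 across.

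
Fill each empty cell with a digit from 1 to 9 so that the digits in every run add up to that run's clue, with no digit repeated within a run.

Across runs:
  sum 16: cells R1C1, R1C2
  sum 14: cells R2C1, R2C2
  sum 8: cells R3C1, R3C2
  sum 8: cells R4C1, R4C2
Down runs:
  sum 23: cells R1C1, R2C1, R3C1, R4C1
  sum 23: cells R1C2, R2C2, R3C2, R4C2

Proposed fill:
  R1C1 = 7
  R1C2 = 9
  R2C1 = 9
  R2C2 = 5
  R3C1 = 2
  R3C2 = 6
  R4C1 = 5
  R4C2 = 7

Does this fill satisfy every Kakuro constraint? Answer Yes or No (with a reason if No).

No — the down run R1C2–R4C2 sums to 27, not 23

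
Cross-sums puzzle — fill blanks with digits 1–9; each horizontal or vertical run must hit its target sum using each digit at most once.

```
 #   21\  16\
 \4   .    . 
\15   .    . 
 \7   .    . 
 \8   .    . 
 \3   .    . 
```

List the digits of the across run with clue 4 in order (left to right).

1 3

4 in 2 cells must be {1,3}; 3 in 2 cells must be {1,2}; 16 in 5 cells must be {1,2,3,4,6}.
Only 6 fits R2C2 under both its across sum 15 and down sum 16.
R2C1 = 15 − 6 = 9 completes the 15 across.
Nothing is forced directly, so branch on R1C1, whose candidates are 1 or 3. If R1C1 = 3: that forces R1C2 = 1, R5C2 = 2, R4C2 = 3, R5C1 = 1, R3C2 = 4, after which R4C1 would have to be in {5} for the 8 across but in {2,6} for the 21 down — contradiction. So R1C1 = 1.
R1C2 = 4 − 1 = 3 completes the 4 across.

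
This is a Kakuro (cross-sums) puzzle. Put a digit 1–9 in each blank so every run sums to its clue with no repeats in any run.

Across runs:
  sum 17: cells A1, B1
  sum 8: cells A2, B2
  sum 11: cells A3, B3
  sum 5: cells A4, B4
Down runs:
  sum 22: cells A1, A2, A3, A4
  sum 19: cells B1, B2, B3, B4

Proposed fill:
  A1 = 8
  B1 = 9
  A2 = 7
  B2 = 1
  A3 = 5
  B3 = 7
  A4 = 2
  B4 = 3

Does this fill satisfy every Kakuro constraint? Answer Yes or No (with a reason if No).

No — the across run A3–B3 sums to 12, not 11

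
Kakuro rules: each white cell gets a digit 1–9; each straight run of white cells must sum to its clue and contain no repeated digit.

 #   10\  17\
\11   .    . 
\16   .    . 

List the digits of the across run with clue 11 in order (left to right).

3 8

16 in 2 cells must be {7,9}; 17 in 2 cells must be {8,9}.
The 16 across and the 17 down share only 9, so R2C2 = 9.
R1C2 = 17 − 9 = 8 completes the 17 down.
R2C1 = 16 − 9 = 7 completes the 16 across.
R1C1 = 11 − 8 = 3 completes the 11 across.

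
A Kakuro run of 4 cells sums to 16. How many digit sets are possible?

4 distinct digits from 1–9 sum between 10 and 30.

8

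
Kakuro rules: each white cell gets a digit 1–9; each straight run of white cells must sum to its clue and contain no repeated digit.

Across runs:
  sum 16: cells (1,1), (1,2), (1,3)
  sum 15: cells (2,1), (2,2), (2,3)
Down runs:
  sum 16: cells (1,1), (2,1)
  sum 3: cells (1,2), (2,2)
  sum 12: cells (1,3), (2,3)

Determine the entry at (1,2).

16 in 2 cells must be {7,9}; 3 in 2 cells must be {1,2}.
Nothing is forced directly, so branch on (1,1), whose candidates are 7 or 9. If (1,1) = 9: that forces (2,1) = 7, (2,2) = 2, after which (2,3) would have to be in {6} for the 15 across but in {3,4,5,7,8,9} for the 12 down — contradiction. So (1,1) = 7.
Given what's placed, (1,2) must be 1 to fit the 16 across and 3 down.
(1,3) = 16 − 8 = 8 completes the 16 across.
(2,1) = 16 − 7 = 9 completes the 16 down.
(2,2) = 3 − 1 = 2 completes the 3 down.
(2,3) = 15 − 11 = 4 completes the 15 across.

1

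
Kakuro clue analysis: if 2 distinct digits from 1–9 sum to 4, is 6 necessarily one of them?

The only way to make 4 from 2 distinct digits is {1,3}, which does not contain 6.

No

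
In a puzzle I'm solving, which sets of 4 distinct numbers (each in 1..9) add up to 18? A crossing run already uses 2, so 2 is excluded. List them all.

{1,3,5,9}; {1,3,6,8}; {1,4,5,8}; {1,4,6,7}; {3,4,5,6}

4 distinct digits from 1–9 sum between 10 and 30.
Dropping sets that contain 2.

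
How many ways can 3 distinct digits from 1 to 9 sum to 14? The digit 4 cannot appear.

3 distinct digits from 1–9 sum between 6 and 24.
Dropping sets that contain 4.
Enumerating: {1,5,8}, {1,6,7}, {2,3,9}, {2,5,7}, {3,5,6}.

5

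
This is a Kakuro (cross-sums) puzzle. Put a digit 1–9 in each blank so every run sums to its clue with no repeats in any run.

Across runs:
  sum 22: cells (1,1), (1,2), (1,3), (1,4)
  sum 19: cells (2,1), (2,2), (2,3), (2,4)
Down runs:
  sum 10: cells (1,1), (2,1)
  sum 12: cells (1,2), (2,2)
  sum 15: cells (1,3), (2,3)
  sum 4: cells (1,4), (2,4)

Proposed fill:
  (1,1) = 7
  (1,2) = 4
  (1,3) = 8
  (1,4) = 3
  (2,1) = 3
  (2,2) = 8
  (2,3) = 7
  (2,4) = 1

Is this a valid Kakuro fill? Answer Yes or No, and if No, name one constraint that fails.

Across: 7+4+8+3=22; 3+8+7+1=19. Down: 7+3=10; 4+8=12; 8+7=15; 3+1=4. No digit repeats within any run.

Yes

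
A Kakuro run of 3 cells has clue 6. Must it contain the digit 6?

No

The only way to make 6 from 3 distinct digits is {1,2,3}, which does not contain 6.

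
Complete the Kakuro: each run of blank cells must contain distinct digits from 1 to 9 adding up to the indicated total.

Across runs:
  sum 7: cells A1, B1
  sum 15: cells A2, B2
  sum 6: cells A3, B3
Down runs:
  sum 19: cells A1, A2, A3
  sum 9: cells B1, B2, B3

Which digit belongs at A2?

9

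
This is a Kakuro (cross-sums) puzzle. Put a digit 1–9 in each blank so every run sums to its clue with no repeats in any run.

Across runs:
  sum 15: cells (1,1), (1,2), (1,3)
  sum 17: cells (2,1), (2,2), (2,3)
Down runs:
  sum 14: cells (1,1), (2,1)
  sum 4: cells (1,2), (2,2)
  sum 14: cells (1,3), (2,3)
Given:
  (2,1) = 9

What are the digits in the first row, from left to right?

4 in 2 cells must be {1,3}.
(1,1) = 14 − 9 = 5 completes the 14 down.
Nothing is forced directly, so branch on (1,2), whose candidates are 1 or 3. If (1,2) = 3: then (1,3) would have to be in {7} for the 15 across but in {5,6,8,9} for the 14 down — contradiction. So (1,2) = 1.
(1,3) = 15 − 6 = 9 completes the 15 across.
(2,2) = 4 − 1 = 3 completes the 4 down.
(2,3) = 17 − 12 = 5 completes the 17 across.

5 1 9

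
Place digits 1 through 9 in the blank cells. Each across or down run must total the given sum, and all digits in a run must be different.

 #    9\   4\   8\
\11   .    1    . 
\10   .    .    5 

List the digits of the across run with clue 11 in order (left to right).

7 1 3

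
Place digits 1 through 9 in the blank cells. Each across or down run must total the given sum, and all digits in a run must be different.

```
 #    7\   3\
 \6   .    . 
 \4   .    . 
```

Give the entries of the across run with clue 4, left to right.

3, 1

4 in 2 cells must be {1,3}; 3 in 2 cells must be {1,2}.
The 4 across and the 3 down share only 1, so R2C2 = 1.
R1C2 = 3 − 1 = 2 completes the 3 down.
R2C1 = 4 − 1 = 3 completes the 4 across.
R1C1 = 6 − 2 = 4 completes the 6 across.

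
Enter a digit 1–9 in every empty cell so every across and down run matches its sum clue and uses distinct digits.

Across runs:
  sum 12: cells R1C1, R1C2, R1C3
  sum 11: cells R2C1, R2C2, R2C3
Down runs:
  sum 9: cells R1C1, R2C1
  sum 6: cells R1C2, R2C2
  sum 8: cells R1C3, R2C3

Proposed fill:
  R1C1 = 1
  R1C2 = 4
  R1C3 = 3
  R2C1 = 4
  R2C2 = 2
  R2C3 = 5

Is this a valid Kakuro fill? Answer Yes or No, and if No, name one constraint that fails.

No — the down run R1C1–R2C1 sums to 5, not 9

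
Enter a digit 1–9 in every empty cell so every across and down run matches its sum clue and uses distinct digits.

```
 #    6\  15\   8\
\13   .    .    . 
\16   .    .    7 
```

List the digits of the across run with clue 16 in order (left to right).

R1C3 = 8 − 7 = 1 completes the 8 down.
Nothing is forced directly, so branch on R1C1, whose candidates are 4 or 5. If R1C1 = 4: that forces R1C2 = 8, after which R2C1 would have to be in {1,3,4,5,6,8} for the 16 across but in {2} for the 6 down — contradiction. So R1C1 = 5.
R1C2 = 13 − 6 = 7 completes the 13 across.
R2C1 = 6 − 5 = 1 completes the 6 down.
R2C2 = 16 − 8 = 8 completes the 16 across.

1, 8, 7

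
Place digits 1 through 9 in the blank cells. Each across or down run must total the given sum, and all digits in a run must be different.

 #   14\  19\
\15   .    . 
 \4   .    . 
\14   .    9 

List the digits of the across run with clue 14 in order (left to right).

5 9

4 in 2 cells must be {1,3}.
R2C2 = 3: the only remaining digit allowed by both the 4 across and the 19 down.
R3C1 = 14 − 9 = 5 completes the 14 across.
R1C2 = 19 − 12 = 7 completes the 19 down.
R2C1 = 4 − 3 = 1 completes the 4 across.
R1C1 = 15 − 7 = 8 completes the 15 across.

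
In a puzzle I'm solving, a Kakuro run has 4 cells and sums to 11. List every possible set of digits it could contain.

{1,2,3,5}

4 distinct digits from 1–9 sum between 10 and 30.
Only one set works: {1,2,3,5}.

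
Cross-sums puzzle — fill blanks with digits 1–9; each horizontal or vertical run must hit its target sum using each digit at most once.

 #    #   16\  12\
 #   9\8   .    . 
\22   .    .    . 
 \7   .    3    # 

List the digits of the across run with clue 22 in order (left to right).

R3C1 = 7 − 3 = 4 completes the 7 across.
R2C1 = 9 − 4 = 5 completes the 9 down.
No cell is forced outright now. R2C2 can only be 8 or 9 (the digits allowed by both its 22 across and its 16 down). If R2C2 = 9: then R1C2 would have to be in {1,2,3,5,6,7} for the 8 across but in {4} for the 16 down — contradiction. So R2C2 = 8.
R1C2 = 16 − 11 = 5 completes the 16 down.
R1C3 = 8 − 5 = 3 completes the 8 across.
R2C3 = 22 − 13 = 9 completes the 22 across.

5 8 9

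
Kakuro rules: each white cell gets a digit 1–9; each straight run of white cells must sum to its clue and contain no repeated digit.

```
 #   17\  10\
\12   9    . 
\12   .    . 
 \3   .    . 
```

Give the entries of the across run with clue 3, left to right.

1 2

3 in 2 cells must be {1,2}.
R1C2 = 12 − 9 = 3 completes the 12 across.
Given what's placed, R2C2 must be 5 to fit the 12 across and 10 down.
R3C2 = 10 − 8 = 2 completes the 10 down.
R2C1 = 12 − 5 = 7 completes the 12 across.
R3C1 = 3 − 2 = 1 completes the 3 across.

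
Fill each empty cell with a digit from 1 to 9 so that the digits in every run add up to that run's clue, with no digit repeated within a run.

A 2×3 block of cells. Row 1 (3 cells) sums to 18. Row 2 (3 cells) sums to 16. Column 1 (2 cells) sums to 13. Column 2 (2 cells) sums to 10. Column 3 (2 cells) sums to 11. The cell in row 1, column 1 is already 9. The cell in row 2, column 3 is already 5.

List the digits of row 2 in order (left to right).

4, 7, 5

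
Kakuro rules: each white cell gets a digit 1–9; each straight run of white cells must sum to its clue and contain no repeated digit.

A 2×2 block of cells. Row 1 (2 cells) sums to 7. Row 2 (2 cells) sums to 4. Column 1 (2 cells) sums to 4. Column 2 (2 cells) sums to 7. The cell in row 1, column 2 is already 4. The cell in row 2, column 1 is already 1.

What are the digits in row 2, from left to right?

1 3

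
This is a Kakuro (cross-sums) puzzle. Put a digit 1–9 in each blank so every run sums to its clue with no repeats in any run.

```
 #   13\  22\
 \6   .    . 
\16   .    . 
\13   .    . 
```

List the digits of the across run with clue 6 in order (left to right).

16 in 2 cells must be {7,9}.
The 6 across and the 22 down share only 5, so R1C2 = 5.
Given what's placed, R2C2 must be 9 to fit the 16 across and 22 down.
R3C2 = 22 − 14 = 8 completes the 22 down.
R1C1 = 6 − 5 = 1 completes the 6 across.
R2C1 = 16 − 9 = 7 completes the 16 across.
R3C1 = 13 − 8 = 5 completes the 13 across.

1 5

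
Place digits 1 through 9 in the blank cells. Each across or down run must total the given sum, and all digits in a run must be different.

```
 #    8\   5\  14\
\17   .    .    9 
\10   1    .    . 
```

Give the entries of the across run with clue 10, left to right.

R1C1 = 8 − 1 = 7 completes the 8 down.
R1C2 = 17 − 16 = 1 completes the 17 across.
R2C2 = 5 − 1 = 4 completes the 5 down.
R2C3 = 10 − 5 = 5 completes the 10 across.

1 4 5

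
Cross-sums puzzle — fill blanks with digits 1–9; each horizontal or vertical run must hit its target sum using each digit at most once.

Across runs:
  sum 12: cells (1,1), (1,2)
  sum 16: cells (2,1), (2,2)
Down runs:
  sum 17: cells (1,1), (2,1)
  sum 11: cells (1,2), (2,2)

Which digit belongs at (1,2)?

4

16 in 2 cells must be {7,9}; 17 in 2 cells must be {8,9}.
The 16 across and the 17 down share only 9, so (2,1) = 9.
(2,2) = 16 − 9 = 7 completes the 16 across.
(1,1) = 17 − 9 = 8 completes the 17 down.
(1,2) = 12 − 8 = 4 completes the 12 across.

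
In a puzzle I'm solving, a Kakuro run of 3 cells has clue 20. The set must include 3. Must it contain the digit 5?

No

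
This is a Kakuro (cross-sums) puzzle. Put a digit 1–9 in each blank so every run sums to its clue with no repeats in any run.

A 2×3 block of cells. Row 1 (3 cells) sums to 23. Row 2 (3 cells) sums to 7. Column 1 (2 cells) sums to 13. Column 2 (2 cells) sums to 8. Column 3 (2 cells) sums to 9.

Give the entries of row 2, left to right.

23 in 3 cells must be {6,8,9}; 7 in 3 cells must be {1,2,4}.
The 23 across and the 8 down share only 6, so (1,2) = 6.
Given what's placed, (1,3) must be 8 to fit the 23 across and 9 down.
(2,1) = 4: only digit in both the 7-across and 13-down candidate sets.
(2,2) = 8 − 6 = 2 completes the 8 down.
(2,3) = 7 − 6 = 1 completes the 7 across.
(1,1) = 23 − 14 = 9 completes the 23 across.

4 2 1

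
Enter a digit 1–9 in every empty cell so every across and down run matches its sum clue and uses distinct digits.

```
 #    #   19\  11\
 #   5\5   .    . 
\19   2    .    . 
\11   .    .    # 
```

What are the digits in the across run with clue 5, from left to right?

R3C1 = 5 − 2 = 3 completes the 5 down.
R3C2 = 11 − 3 = 8 completes the 11 across.
Given what's placed, R2C2 must be 9 to fit the 19 across and 19 down.
R2C3 = 19 − 11 = 8 completes the 19 across.
R1C2 = 19 − 17 = 2 completes the 19 down.
R1C3 = 5 − 2 = 3 completes the 5 across.

2 3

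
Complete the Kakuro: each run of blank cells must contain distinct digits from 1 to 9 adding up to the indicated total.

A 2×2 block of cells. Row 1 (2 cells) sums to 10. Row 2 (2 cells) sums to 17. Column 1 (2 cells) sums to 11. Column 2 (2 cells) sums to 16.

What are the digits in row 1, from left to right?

3, 7

17 in 2 cells must be {8,9}; 16 in 2 cells must be {7,9}.
The 17 across and the 16 down share only 9, so (2,2) = 9.
(1,2) = 16 − 9 = 7 completes the 16 down.
(2,1) = 17 − 9 = 8 completes the 17 across.
(1,1) = 10 − 7 = 3 completes the 10 across.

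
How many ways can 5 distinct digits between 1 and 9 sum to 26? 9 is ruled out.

4

5 distinct digits from 1–9 sum between 15 and 35.
Dropping sets that contain 9.
Enumerating: {1,4,6,7,8}, {2,3,6,7,8}, {2,4,5,7,8}, {3,4,5,6,8}.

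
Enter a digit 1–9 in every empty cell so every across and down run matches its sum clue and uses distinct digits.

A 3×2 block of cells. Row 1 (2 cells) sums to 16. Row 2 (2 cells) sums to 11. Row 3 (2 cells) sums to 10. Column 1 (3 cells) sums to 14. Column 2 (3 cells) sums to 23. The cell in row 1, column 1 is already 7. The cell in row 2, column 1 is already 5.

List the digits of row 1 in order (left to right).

7, 9

16 in 2 cells must be {7,9}; 23 in 3 cells must be {6,8,9}.
(1,2) = 16 − 7 = 9 completes the 16 across.
(2,2) = 11 − 5 = 6 completes the 11 across.
(3,1) = 14 − 12 = 2 completes the 14 down.
(3,2) = 10 − 2 = 8 completes the 10 across.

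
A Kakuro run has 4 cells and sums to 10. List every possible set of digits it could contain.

4 distinct digits from 1–9 sum between 10 and 30.
Only one set works: {1,2,3,4}.

{1,2,3,4}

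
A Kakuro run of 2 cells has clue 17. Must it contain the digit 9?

The only way to make 17 from 2 distinct digits is {8,9}, which contains 9.

Yes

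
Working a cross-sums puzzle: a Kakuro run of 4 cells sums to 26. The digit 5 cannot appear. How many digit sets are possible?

4 distinct digits from 1–9 sum between 10 and 30.
Dropping sets that contain 5.
Enumerating: {2,7,8,9}, {3,6,8,9}, {4,6,7,9}.

3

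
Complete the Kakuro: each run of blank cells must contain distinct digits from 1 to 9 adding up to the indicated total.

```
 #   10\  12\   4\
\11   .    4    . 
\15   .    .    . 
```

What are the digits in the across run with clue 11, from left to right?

6, 4, 1

4 in 2 cells must be {1,3}.
Given what's placed, R1C3 must be 1 to fit the 11 across and 4 down.
R2C2 = 12 − 4 = 8 completes the 12 down.
R2C3 = 4 − 1 = 3 completes the 4 down.
R1C1 = 11 − 5 = 6 completes the 11 across.
R2C1 = 15 − 11 = 4 completes the 15 across.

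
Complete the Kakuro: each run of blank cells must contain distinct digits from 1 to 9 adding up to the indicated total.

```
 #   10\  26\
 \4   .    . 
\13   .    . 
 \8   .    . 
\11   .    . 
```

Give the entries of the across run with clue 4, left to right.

1, 3

4 in 2 cells must be {1,3}; 10 in 4 cells must be {1,2,3,4}.
Only 3 fits R1C2 under both its across sum 4 and down sum 26.
The 13 across and the 10 down share only 4, so R2C1 = 4.
R2C2 = 13 − 4 = 9 completes the 13 across.
R3C2 = 6: the only remaining digit allowed by both the 8 across and the 26 down.
R4C2 = 26 − 18 = 8 completes the 26 down.
R1C1 = 4 − 3 = 1 completes the 4 across.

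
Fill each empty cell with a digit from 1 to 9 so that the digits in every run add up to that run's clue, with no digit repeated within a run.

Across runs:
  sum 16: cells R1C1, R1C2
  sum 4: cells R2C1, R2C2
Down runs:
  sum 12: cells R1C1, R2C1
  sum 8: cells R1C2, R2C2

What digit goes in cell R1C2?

7

16 in 2 cells must be {7,9}; 4 in 2 cells must be {1,3}.
The 16 across and the 8 down share only 7, so R1C2 = 7.
The 4 across and the 12 down share only 3, so R2C1 = 3.
R2C2 = 4 − 3 = 1 completes the 4 across.
R1C1 = 16 − 7 = 9 completes the 16 across.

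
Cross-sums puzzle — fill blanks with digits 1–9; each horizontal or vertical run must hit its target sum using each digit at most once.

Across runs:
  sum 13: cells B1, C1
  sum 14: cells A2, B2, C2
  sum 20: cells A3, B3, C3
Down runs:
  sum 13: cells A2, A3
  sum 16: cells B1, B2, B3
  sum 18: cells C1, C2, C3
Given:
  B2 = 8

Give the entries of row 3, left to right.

No cell is forced outright now. A2 can only be 4 or 5 (the digits allowed by both its 14 across and its 13 down). If A2 = 4: that forces C2 = 2, A3 = 9, C3 = 7, C1 = 9, after which B3 would have to be in {4} for the 20 across but in {1,2,3,5,6,7} for the 16 down — contradiction. So A2 = 5.
C2 = 14 − 13 = 1 completes the 14 across.
A3 = 13 − 5 = 8 completes the 13 down.
C3 = 9: the only remaining digit allowed by both the 20 across and the 18 down.
C1 = 18 − 10 = 8 completes the 18 down.
B3 = 20 − 17 = 3 completes the 20 across.
B1 = 13 − 8 = 5 completes the 13 across.

8 3 9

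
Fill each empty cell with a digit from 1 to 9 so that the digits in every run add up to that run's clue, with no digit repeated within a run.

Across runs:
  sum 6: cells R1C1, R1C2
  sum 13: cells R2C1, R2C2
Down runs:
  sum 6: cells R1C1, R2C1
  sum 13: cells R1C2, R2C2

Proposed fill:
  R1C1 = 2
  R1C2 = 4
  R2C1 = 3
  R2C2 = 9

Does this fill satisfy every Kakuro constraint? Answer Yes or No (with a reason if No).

No — the across run R2C1–R2C2 sums to 12, not 13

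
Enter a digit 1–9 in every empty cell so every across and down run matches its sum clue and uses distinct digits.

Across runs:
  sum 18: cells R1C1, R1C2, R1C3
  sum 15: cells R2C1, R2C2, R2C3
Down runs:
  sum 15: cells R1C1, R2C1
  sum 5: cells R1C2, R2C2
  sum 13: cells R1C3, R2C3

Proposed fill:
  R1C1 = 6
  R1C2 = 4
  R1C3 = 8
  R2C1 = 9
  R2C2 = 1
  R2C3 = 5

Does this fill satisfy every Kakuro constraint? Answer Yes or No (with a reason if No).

Across: 6+4+8=18; 9+1+5=15. Down: 6+9=15; 4+1=5; 8+5=13. No digit repeats within any run.

Yes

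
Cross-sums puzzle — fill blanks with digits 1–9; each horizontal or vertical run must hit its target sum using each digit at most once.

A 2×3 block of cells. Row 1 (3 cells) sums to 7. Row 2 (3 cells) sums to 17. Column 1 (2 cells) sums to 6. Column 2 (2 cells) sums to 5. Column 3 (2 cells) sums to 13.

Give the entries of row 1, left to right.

7 in 3 cells must be {1,2,4}.
The 7 across and the 13 down share only 4, so (1,3) = 4.
(2,3) = 13 − 4 = 9 completes the 13 down.
Nothing is forced directly, so branch on (1,1), whose candidates are 1 or 2. If (1,1) = 2: that forces (1,2) = 1, after which (2,1) would have to be in {1,2,3,5,6,7} for the 17 across but in {4} for the 6 down — contradiction. So (1,1) = 1.
(1,2) = 7 − 5 = 2 completes the 7 across.
(2,1) = 6 − 1 = 5 completes the 6 down.
(2,2) = 17 − 14 = 3 completes the 17 across.

1 2 4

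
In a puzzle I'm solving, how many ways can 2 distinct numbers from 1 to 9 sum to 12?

3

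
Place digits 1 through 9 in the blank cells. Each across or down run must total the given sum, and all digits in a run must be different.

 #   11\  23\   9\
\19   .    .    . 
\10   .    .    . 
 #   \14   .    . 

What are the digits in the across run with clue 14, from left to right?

8 6

23 in 3 cells must be {6,8,9}.
Only 6 fits R2C2 under both its across sum 10 and down sum 23.
Given what's placed, R2C1 must be 3 to fit the 10 across and 11 down.
R2C3 = 10 − 9 = 1 completes the 10 across.
R1C1 = 11 − 3 = 8 completes the 11 down.
R1C2 = 9: the only remaining digit allowed by both the 19 across and the 23 down.
R1C3 = 19 − 17 = 2 completes the 19 across.
R3C2 = 23 − 15 = 8 completes the 23 down.
R3C3 = 14 − 8 = 6 completes the 14 across.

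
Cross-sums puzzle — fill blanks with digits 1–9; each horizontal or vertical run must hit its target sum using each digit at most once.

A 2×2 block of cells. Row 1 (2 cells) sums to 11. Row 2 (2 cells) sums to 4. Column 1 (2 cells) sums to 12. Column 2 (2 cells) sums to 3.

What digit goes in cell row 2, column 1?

3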